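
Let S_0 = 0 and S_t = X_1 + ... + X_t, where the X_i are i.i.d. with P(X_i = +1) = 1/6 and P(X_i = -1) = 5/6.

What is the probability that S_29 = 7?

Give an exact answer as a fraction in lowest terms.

To reach position 7 after 29 steps: need 18 steps of +1 and 11 steps of -1.
Number of such sequences: C(29,18) = 34597290
Each has probability (1/6)^18 · (5/6)^11 = 48828125/36845653286788892983296
P = 34597290 · 48828125/36845653286788892983296 = 281553466796875/6140942214464815497216

Answer: 281553466796875/6140942214464815497216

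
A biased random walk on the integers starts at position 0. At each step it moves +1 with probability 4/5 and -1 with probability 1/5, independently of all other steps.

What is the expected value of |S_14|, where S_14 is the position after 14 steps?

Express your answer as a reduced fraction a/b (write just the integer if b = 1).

S_14 takes values m ≡ 0 (mod 2) with |m| ≤ 14; P(S_14=m) = C(14,(14+m)/2) · (4/5)^((14+m)/2) · (1/5)^((14-m)/2).
Distribution: P(S=-14)=1/6103515625, P(S=-12)=56/6103515625, P(S=-10)=1456/6103515625, P(S=-8)=23296/6103515625, P(S=-6)=256256/6103515625, P(S=-4)=2050048/6103515625, P(S=-2)=12300288/6103515625, P(S=0)=56229888/6103515625, P(S=2)=196804608/6103515625, P(S=4)=524812288/6103515625, P(S=6)=1049624576/6103515625, P(S=8)=1526726656/6103515625, P(S=10)=1526726656/6103515625, P(S=12)=939524096/6103515625, P(S=14)=268435456/6103515625
E[|S_14|] = Σ_m |m|·P(S_14=m) = 51338611086/6103515625

Answer: 51338611086/6103515625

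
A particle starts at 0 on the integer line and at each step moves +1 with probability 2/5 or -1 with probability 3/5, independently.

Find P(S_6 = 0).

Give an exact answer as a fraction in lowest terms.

To reach position 0 after 6 steps: need 3 steps of +1 and 3 steps of -1.
Number of such sequences: C(6,3) = 20
Each has probability (2/5)^3 · (3/5)^3 = 216/15625
P = 20 · 216/15625 = 864/3125

Answer: 864/3125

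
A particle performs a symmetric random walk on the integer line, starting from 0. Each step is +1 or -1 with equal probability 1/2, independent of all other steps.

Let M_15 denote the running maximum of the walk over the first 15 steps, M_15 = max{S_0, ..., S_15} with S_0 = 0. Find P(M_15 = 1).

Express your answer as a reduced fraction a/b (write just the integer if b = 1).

Let M_15 = max(S_0,...,S_15). Use the reflection principle: for j ≥ 1, #{paths with M_15 ≥ j} = #{S_15 ≥ j} + #{S_15 ≥ j+1}.
By reflection, #{M_15 ≥ 1} = #{S_15 ≥ 1} + #{S_15 ≥ 2} = 16384 + 9949 = 26333.
#{M_15 ≥ 2} = #{S_15 ≥ 2} + #{S_15 ≥ 3} = 9949 + 9949 = 19898.
#{M_15 = 1} = 26333 - 19898 = 6435.
P(M_15 = 1) = 6435/32768 = 6435/32768

Answer: 6435/32768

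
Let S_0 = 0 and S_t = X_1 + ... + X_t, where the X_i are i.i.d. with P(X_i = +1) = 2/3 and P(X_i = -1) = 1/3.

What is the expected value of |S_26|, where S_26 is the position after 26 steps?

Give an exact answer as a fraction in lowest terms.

S_26 takes values m ≡ 0 (mod 2) with |m| ≤ 26; P(S_26=m) = C(26,(26+m)/2) · (2/3)^((26+m)/2) · (1/3)^((26-m)/2).
Distribution: P(S=-26)=1/2541865828329, P(S=-24)=52/2541865828329, P(S=-22)=1300/2541865828329, P(S=-20)=20800/2541865828329, P(S=-18)=239200/2541865828329, P(S=-16)=2104960/2541865828329, P(S=-14)=14734720/2541865828329, P(S=-12)=84198400/2541865828329, P(S=-10)=399942400/2541865828329, P(S=-8)=1599769600/2541865828329, P(S=-6)=5439216640/2541865828329, P(S=-4)=15823175680/2541865828329, P(S=-2)=39557939200/2541865828329, P(S=0)=85201715200/2541865828329, P(S=2)=158231756800/2541865828329, P(S=4)=253170810880/2541865828329, P(S=6)=348109864960/2541865828329, P(S=8)=409541017600/2541865828329, P(S=10)=409541017600/2541865828329, P(S=12)=344876646400/2541865828329, P(S=14)=241413652480/2541865828329, P(S=16)=137950658560/2541865828329, P(S=18)=62704844800/2541865828329, P(S=20)=21810380800/2541865828329, P(S=22)=5452595200/2541865828329, P(S=24)=872415232/2541865828329, P(S=26)=67108864/2541865828329
E[|S_26|] = Σ_m |m|·P(S_26=m) = 22415696964466/2541865828329

Answer: 22415696964466/2541865828329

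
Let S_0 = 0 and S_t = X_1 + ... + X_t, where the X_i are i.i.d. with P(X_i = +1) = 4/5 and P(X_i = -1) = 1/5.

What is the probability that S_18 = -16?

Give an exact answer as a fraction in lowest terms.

Answer: 72/3814697265625

Derivation:
To reach position -16 after 18 steps: need 1 step of +1 and 17 steps of -1.
Number of such sequences: C(18,1) = 18
Each has probability (4/5)^1 · (1/5)^17 = 4/3814697265625
P = 18 · 4/3814697265625 = 72/3814697265625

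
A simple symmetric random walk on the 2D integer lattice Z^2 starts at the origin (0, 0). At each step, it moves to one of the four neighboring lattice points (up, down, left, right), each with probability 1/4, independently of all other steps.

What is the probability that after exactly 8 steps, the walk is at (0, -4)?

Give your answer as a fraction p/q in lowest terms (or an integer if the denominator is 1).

Answer: 49/4096

Derivation:
Let h be the number of horizontal steps (so 8-h are vertical). To end at (0,-4) need (h+0)/2 right-steps and ((8-h)-4)/2 up-steps.
Sum over h with 0 ≤ h ≤ 4, h ≡ 0 (mod 2), 8-h ≡ 0 (mod 2):
h=0: C(8,0)·C(0,0)·C(8,2) = 1·1·28 = 28
h=2: C(8,2)·C(2,1)·C(6,1) = 28·2·6 = 336
h=4: C(8,4)·C(4,2)·C(4,0) = 70·6·1 = 420
Total favorable: 784
Total paths: 4^8 = 65536
P = 784/65536 = 49/4096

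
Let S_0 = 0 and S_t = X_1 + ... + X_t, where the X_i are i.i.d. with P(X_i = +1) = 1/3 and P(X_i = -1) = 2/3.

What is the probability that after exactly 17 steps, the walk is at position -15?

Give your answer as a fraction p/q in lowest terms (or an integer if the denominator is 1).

To reach position -15 after 17 steps: need 1 step of +1 and 16 steps of -1.
Number of such sequences: C(17,1) = 17
Each has probability (1/3)^1 · (2/3)^16 = 65536/129140163
P = 17 · 65536/129140163 = 1114112/129140163

Answer: 1114112/129140163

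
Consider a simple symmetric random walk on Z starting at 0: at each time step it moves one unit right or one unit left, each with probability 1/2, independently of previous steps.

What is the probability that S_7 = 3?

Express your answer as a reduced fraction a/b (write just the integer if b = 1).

To reach position 3 after 7 steps: need 5 steps of +1 and 2 of -1.
Favorable paths: C(7,5) = 21
Total paths: 2^7 = 128
P = 21/128 = 21/128

Answer: 21/128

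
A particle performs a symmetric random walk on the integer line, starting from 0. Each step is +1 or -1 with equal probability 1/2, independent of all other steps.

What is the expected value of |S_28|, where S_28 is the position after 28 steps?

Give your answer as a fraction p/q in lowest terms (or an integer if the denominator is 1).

Answer: 35102025/8388608

Derivation:
S_28 takes values m ≡ 0 (mod 2) with |m| ≤ 28; P(S_28=m) = C(28,(28+m)/2)/2^28.
Total paths: 2^28 = 268435456
Distribution: P(S=-28)=1/268435456, P(S=-26)=28/268435456, P(S=-24)=378/268435456, P(S=-22)=3276/268435456, P(S=-20)=20475/268435456, P(S=-18)=98280/268435456, P(S=-16)=376740/268435456, P(S=-14)=1184040/268435456, P(S=-12)=3108105/268435456, P(S=-10)=6906900/268435456, P(S=-8)=13123110/268435456, P(S=-6)=21474180/268435456, P(S=-4)=30421755/268435456, P(S=-2)=37442160/268435456, P(S=0)=40116600/268435456, P(S=2)=37442160/268435456, P(S=4)=30421755/268435456, P(S=6)=21474180/268435456, P(S=8)=13123110/268435456, P(S=10)=6906900/268435456, P(S=12)=3108105/268435456, P(S=14)=1184040/268435456, P(S=16)=376740/268435456, P(S=18)=98280/268435456, P(S=20)=20475/268435456, P(S=22)=3276/268435456, P(S=24)=378/268435456, P(S=26)=28/268435456, P(S=28)=1/268435456
E[|S_28|] = Σ_m |m|·P(S_28=m) = 1123264800/268435456 = 35102025/8388608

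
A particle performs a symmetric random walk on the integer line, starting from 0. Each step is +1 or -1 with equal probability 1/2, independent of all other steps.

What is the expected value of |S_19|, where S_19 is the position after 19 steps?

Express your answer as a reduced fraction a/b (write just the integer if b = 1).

Answer: 230945/65536

Derivation:
S_19 takes values m ≡ 1 (mod 2) with |m| ≤ 19; P(S_19=m) = C(19,(19+m)/2)/2^19.
Total paths: 2^19 = 524288
Distribution: P(S=-19)=1/524288, P(S=-17)=19/524288, P(S=-15)=171/524288, P(S=-13)=969/524288, P(S=-11)=3876/524288, P(S=-9)=11628/524288, P(S=-7)=27132/524288, P(S=-5)=50388/524288, P(S=-3)=75582/524288, P(S=-1)=92378/524288, P(S=1)=92378/524288, P(S=3)=75582/524288, P(S=5)=50388/524288, P(S=7)=27132/524288, P(S=9)=11628/524288, P(S=11)=3876/524288, P(S=13)=969/524288, P(S=15)=171/524288, P(S=17)=19/524288, P(S=19)=1/524288
E[|S_19|] = Σ_m |m|·P(S_19=m) = 1847560/524288 = 230945/65536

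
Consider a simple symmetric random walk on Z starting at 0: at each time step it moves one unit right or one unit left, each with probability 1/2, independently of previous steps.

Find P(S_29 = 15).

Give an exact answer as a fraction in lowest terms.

To reach position 15 after 29 steps: need 22 steps of +1 and 7 of -1.
Favorable paths: C(29,22) = 1560780
Total paths: 2^29 = 536870912
P = 1560780/536870912 = 390195/134217728

Answer: 390195/134217728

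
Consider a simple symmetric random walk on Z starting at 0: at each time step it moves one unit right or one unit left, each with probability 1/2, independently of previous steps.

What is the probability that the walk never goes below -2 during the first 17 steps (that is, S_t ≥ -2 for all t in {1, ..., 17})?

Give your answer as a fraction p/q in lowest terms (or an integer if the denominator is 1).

Answer: 17017/32768

Derivation:
Let f(t,s) = #length-t paths at position s with S_1..S_t all ≥ -2.
f(t,s) = f(t-1,s-1) + f(t-1,s+1) for s ≥ -2; f(t,s) = 0 for s < -2.
t=0: f(0,0)=1
t=1: f(1,-1)=1 f(1,1)=1
t=2: f(2,-2)=1 f(2,0)=2 f(2,2)=1
t=3: f(3,-1)=3 f(3,1)=3 f(3,3)=1
t=4: f(4,-2)=3 f(4,0)=6 f(4,2)=4 f(4,4)=1
t=5: f(5,-1)=9 f(5,1)=10 f(5,3)=5 f(5,5)=1
t=6: f(6,-2)=9 f(6,0)=19 f(6,2)=15 f(6,4)=6 f(6,6)=1
t=7: f(7,-1)=28 f(7,1)=34 f(7,3)=21 f(7,5)=7 f(7,7)=1
t=8: f(8,-2)=28 f(8,0)=62 f(8,2)=55 f(8,4)=28 f(8,6)=8 f(8,8)=1
t=9: f(9,-1)=90 f(9,1)=117 f(9,3)=83 f(9,5)=36 f(9,7)=9 f(9,9)=1
t=10: f(10,-2)=90 f(10,0)=207 f(10,2)=200 f(10,4)=119 f(10,6)=45 f(10,8)=10 f(10,10)=1
t=11: f(11,-1)=297 f(11,1)=407 f(11,3)=319 f(11,5)=164 f(11,7)=55 f(11,9)=11 f(11,11)=1
t=12: f(12,-2)=297 f(12,0)=704 f(12,2)=726 f(12,4)=483 f(12,6)=219 f(12,8)=66 f(12,10)=12 f(12,12)=1
t=13: f(13,-1)=1001 f(13,1)=1430 f(13,3)=1209 f(13,5)=702 f(13,7)=285 f(13,9)=78 f(13,11)=13 f(13,13)=1
t=14: f(14,-2)=1001 f(14,0)=2431 f(14,2)=2639 f(14,4)=1911 f(14,6)=987 f(14,8)=363 f(14,10)=91 f(14,12)=14 f(14,14)=1
t=15: f(15,-1)=3432 f(15,1)=5070 f(15,3)=4550 f(15,5)=2898 f(15,7)=1350 f(15,9)=454 f(15,11)=105 f(15,13)=15 f(15,15)=1
t=16: f(16,-2)=3432 f(16,0)=8502 f(16,2)=9620 f(16,4)=7448 f(16,6)=4248 f(16,8)=1804 f(16,10)=559 f(16,12)=120 f(16,14)=16 f(16,16)=1
t=17: f(17,-1)=11934 f(17,1)=18122 f(17,3)=17068 f(17,5)=11696 f(17,7)=6052 f(17,9)=2363 f(17,11)=679 f(17,13)=136 f(17,15)=17 f(17,17)=1
Σ_s f(17,s) = 68068
P = 68068/131072 = 17017/32768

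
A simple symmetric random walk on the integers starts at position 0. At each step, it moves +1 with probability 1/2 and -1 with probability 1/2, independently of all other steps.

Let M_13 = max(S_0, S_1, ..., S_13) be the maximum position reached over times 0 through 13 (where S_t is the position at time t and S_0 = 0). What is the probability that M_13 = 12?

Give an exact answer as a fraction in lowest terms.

Let M_13 = max(S_0,...,S_13). Use the reflection principle: for j ≥ 1, #{paths with M_13 ≥ j} = #{S_13 ≥ j} + #{S_13 ≥ j+1}.
By reflection, #{M_13 ≥ 12} = #{S_13 ≥ 12} + #{S_13 ≥ 13} = 1 + 1 = 2.
#{M_13 ≥ 13} = #{S_13 ≥ 13} + #{S_13 ≥ 14} = 1 + 0 = 1.
#{M_13 = 12} = 2 - 1 = 1.
P(M_13 = 12) = 1/8192 = 1/8192

Answer: 1/8192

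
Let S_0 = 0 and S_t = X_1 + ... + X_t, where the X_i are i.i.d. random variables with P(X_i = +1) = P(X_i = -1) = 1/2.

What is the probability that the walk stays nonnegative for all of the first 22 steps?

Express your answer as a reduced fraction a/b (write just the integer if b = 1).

Let f(t,s) = #length-t paths at position s with S_1..S_t all ≥ 0.
f(t,s) = f(t-1,s-1) + f(t-1,s+1) for s ≥ 0; f(t,s) = 0 for s < 0.
t=0: f(0,0)=1
t=1: f(1,1)=1
t=2: f(2,0)=1 f(2,2)=1
t=3: f(3,1)=2 f(3,3)=1
t=4: f(4,0)=2 f(4,2)=3 f(4,4)=1
t=5: f(5,1)=5 f(5,3)=4 f(5,5)=1
t=6: f(6,0)=5 f(6,2)=9 f(6,4)=5 f(6,6)=1
t=7: f(7,1)=14 f(7,3)=14 f(7,5)=6 f(7,7)=1
t=8: f(8,0)=14 f(8,2)=28 f(8,4)=20 f(8,6)=7 f(8,8)=1
t=9: f(9,1)=42 f(9,3)=48 f(9,5)=27 f(9,7)=8 f(9,9)=1
t=10: f(10,0)=42 f(10,2)=90 f(10,4)=75 f(10,6)=35 f(10,8)=9 f(10,10)=1
t=11: f(11,1)=132 f(11,3)=165 f(11,5)=110 f(11,7)=44 f(11,9)=10 f(11,11)=1
t=12: f(12,0)=132 f(12,2)=297 f(12,4)=275 f(12,6)=154 f(12,8)=54 f(12,10)=11 f(12,12)=1
t=13: f(13,1)=429 f(13,3)=572 f(13,5)=429 f(13,7)=208 f(13,9)=65 f(13,11)=12 f(13,13)=1
t=14: f(14,0)=429 f(14,2)=1001 f(14,4)=1001 f(14,6)=637 f(14,8)=273 f(14,10)=77 f(14,12)=13 f(14,14)=1
t=15: f(15,1)=1430 f(15,3)=2002 f(15,5)=1638 f(15,7)=910 f(15,9)=350 f(15,11)=90 f(15,13)=14 f(15,15)=1
t=16: f(16,0)=1430 f(16,2)=3432 f(16,4)=3640 f(16,6)=2548 f(16,8)=1260 f(16,10)=440 f(16,12)=104 f(16,14)=15 f(16,16)=1
t=17: f(17,1)=4862 f(17,3)=7072 f(17,5)=6188 f(17,7)=3808 f(17,9)=1700 f(17,11)=544 f(17,13)=119 f(17,15)=16 f(17,17)=1
t=18: f(18,0)=4862 f(18,2)=11934 f(18,4)=13260 f(18,6)=9996 f(18,8)=5508 f(18,10)=2244 f(18,12)=663 f(18,14)=135 f(18,16)=17 f(18,18)=1
t=19: f(19,1)=16796 f(19,3)=25194 f(19,5)=23256 f(19,7)=15504 f(19,9)=7752 f(19,11)=2907 f(19,13)=798 f(19,15)=152 f(19,17)=18 f(19,19)=1
t=20: f(20,0)=16796 f(20,2)=41990 f(20,4)=48450 f(20,6)=38760 f(20,8)=23256 f(20,10)=10659 f(20,12)=3705 f(20,14)=950 f(20,16)=170 f(20,18)=19 f(20,20)=1
t=21: f(21,1)=58786 f(21,3)=90440 f(21,5)=87210 f(21,7)=62016 f(21,9)=33915 f(21,11)=14364 f(21,13)=4655 f(21,15)=1120 f(21,17)=189 f(21,19)=20 f(21,21)=1
t=22: f(22,0)=58786 f(22,2)=149226 f(22,4)=177650 f(22,6)=149226 f(22,8)=95931 f(22,10)=48279 f(22,12)=19019 f(22,14)=5775 f(22,16)=1309 f(22,18)=209 f(22,20)=21 f(22,22)=1
Σ_s f(22,s) = 705432
P = 705432/4194304 = 88179/524288

Answer: 88179/524288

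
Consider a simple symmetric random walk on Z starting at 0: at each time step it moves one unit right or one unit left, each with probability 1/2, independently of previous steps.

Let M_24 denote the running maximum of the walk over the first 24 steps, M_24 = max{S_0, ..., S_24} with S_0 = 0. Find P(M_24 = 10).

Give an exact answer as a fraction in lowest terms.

Answer: 43263/2097152

Derivation:
Let M_24 = max(S_0,...,S_24). Use the reflection principle: for j ≥ 1, #{paths with M_24 ≥ j} = #{S_24 ≥ j} + #{S_24 ≥ j+1}.
By reflection, #{M_24 ≥ 10} = #{S_24 ≥ 10} + #{S_24 ≥ 11} = 536155 + 190051 = 726206.
#{M_24 ≥ 11} = #{S_24 ≥ 11} + #{S_24 ≥ 12} = 190051 + 190051 = 380102.
#{M_24 = 10} = 726206 - 380102 = 346104.
P(M_24 = 10) = 346104/16777216 = 43263/2097152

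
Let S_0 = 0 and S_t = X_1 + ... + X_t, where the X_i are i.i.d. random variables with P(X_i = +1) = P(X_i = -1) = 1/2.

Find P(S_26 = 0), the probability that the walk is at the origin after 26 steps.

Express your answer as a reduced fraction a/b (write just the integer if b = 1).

Answer: 1300075/8388608

Derivation:
To return to 0 after 26 steps: need exactly 13 steps of +1 and 13 of -1.
Favorable paths: C(26,13) = 10400600
Total paths: 2^26 = 67108864
P = 10400600/67108864 = 1300075/8388608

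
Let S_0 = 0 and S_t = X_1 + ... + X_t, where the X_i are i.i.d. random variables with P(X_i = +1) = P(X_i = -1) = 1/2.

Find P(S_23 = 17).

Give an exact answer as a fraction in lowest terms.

Answer: 1771/8388608

Derivation:
To reach position 17 after 23 steps: need 20 steps of +1 and 3 of -1.
Favorable paths: C(23,20) = 1771
Total paths: 2^23 = 8388608
P = 1771/8388608 = 1771/8388608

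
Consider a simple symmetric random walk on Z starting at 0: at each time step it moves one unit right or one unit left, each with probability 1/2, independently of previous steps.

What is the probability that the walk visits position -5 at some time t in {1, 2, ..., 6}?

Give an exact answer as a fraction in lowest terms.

Answer: 1/32

Derivation:
Count via complement. Let g(t,s) = #length-t paths at position s with S_1..S_t all ≠ -5.
g(t,s) = g(t-1,s-1) + g(t-1,s+1) for s ≠ -5; g(t,-5) = 0.
t=0: g(0,0)=1
t=1: g(1,-1)=1 g(1,1)=1
t=2: g(2,-2)=1 g(2,0)=2 g(2,2)=1
t=3: g(3,-3)=1 g(3,-1)=3 g(3,1)=3 g(3,3)=1
t=4: g(4,-4)=1 g(4,-2)=4 g(4,0)=6 g(4,2)=4 g(4,4)=1
t=5: g(5,-3)=5 g(5,-1)=10 g(5,1)=10 g(5,3)=5 g(5,5)=1
t=6: g(6,-4)=5 g(6,-2)=15 g(6,0)=20 g(6,2)=15 g(6,4)=6 g(6,6)=1
Paths never hitting -5: Σ_s g(6,s) = 62
Paths hitting -5: 2^6 - 62 = 2
P = 2/64 = 1/32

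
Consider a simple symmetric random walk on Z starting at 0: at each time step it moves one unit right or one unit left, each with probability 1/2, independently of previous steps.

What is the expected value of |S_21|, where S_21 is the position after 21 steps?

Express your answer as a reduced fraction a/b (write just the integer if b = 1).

S_21 takes values m ≡ 1 (mod 2) with |m| ≤ 21; P(S_21=m) = C(21,(21+m)/2)/2^21.
Total paths: 2^21 = 2097152
Distribution: P(S=-21)=1/2097152, P(S=-19)=21/2097152, P(S=-17)=210/2097152, P(S=-15)=1330/2097152, P(S=-13)=5985/2097152, P(S=-11)=20349/2097152, P(S=-9)=54264/2097152, P(S=-7)=116280/2097152, P(S=-5)=203490/2097152, P(S=-3)=293930/2097152, P(S=-1)=352716/2097152, P(S=1)=352716/2097152, P(S=3)=293930/2097152, P(S=5)=203490/2097152, P(S=7)=116280/2097152, P(S=9)=54264/2097152, P(S=11)=20349/2097152, P(S=13)=5985/2097152, P(S=15)=1330/2097152, P(S=17)=210/2097152, P(S=19)=21/2097152, P(S=21)=1/2097152
E[|S_21|] = Σ_m |m|·P(S_21=m) = 7759752/2097152 = 969969/262144

Answer: 969969/262144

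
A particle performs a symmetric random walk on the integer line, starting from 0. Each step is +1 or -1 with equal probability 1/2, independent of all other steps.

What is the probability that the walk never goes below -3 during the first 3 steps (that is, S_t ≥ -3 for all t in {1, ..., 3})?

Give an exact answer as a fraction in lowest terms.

Let f(t,s) = #length-t paths at position s with S_1..S_t all ≥ -3.
f(t,s) = f(t-1,s-1) + f(t-1,s+1) for s ≥ -3; f(t,s) = 0 for s < -3.
t=0: f(0,0)=1
t=1: f(1,-1)=1 f(1,1)=1
t=2: f(2,-2)=1 f(2,0)=2 f(2,2)=1
t=3: f(3,-3)=1 f(3,-1)=3 f(3,1)=3 f(3,3)=1
Σ_s f(3,s) = 8
P = 8/8 = 1

Answer: 1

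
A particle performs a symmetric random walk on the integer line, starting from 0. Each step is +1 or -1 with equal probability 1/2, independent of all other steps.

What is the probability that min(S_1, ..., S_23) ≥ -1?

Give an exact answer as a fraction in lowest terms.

Let f(t,s) = #length-t paths at position s with S_1..S_t all ≥ -1.
f(t,s) = f(t-1,s-1) + f(t-1,s+1) for s ≥ -1; f(t,s) = 0 for s < -1.
t=0: f(0,0)=1
t=1: f(1,-1)=1 f(1,1)=1
t=2: f(2,0)=2 f(2,2)=1
t=3: f(3,-1)=2 f(3,1)=3 f(3,3)=1
t=4: f(4,0)=5 f(4,2)=4 f(4,4)=1
t=5: f(5,-1)=5 f(5,1)=9 f(5,3)=5 f(5,5)=1
t=6: f(6,0)=14 f(6,2)=14 f(6,4)=6 f(6,6)=1
t=7: f(7,-1)=14 f(7,1)=28 f(7,3)=20 f(7,5)=7 f(7,7)=1
t=8: f(8,0)=42 f(8,2)=48 f(8,4)=27 f(8,6)=8 f(8,8)=1
t=9: f(9,-1)=42 f(9,1)=90 f(9,3)=75 f(9,5)=35 f(9,7)=9 f(9,9)=1
t=10: f(10,0)=132 f(10,2)=165 f(10,4)=110 f(10,6)=44 f(10,8)=10 f(10,10)=1
t=11: f(11,-1)=132 f(11,1)=297 f(11,3)=275 f(11,5)=154 f(11,7)=54 f(11,9)=11 f(11,11)=1
t=12: f(12,0)=429 f(12,2)=572 f(12,4)=429 f(12,6)=208 f(12,8)=65 f(12,10)=12 f(12,12)=1
t=13: f(13,-1)=429 f(13,1)=1001 f(13,3)=1001 f(13,5)=637 f(13,7)=273 f(13,9)=77 f(13,11)=13 f(13,13)=1
t=14: f(14,0)=1430 f(14,2)=2002 f(14,4)=1638 f(14,6)=910 f(14,8)=350 f(14,10)=90 f(14,12)=14 f(14,14)=1
t=15: f(15,-1)=1430 f(15,1)=3432 f(15,3)=3640 f(15,5)=2548 f(15,7)=1260 f(15,9)=440 f(15,11)=104 f(15,13)=15 f(15,15)=1
t=16: f(16,0)=4862 f(16,2)=7072 f(16,4)=6188 f(16,6)=3808 f(16,8)=1700 f(16,10)=544 f(16,12)=119 f(16,14)=16 f(16,16)=1
t=17: f(17,-1)=4862 f(17,1)=11934 f(17,3)=13260 f(17,5)=9996 f(17,7)=5508 f(17,9)=2244 f(17,11)=663 f(17,13)=135 f(17,15)=17 f(17,17)=1
t=18: f(18,0)=16796 f(18,2)=25194 f(18,4)=23256 f(18,6)=15504 f(18,8)=7752 f(18,10)=2907 f(18,12)=798 f(18,14)=152 f(18,16)=18 f(18,18)=1
t=19: f(19,-1)=16796 f(19,1)=41990 f(19,3)=48450 f(19,5)=38760 f(19,7)=23256 f(19,9)=10659 f(19,11)=3705 f(19,13)=950 f(19,15)=170 f(19,17)=19 f(19,19)=1
t=20: f(20,0)=58786 f(20,2)=90440 f(20,4)=87210 f(20,6)=62016 f(20,8)=33915 f(20,10)=14364 f(20,12)=4655 f(20,14)=1120 f(20,16)=189 f(20,18)=20 f(20,20)=1
t=21: f(21,-1)=58786 f(21,1)=149226 f(21,3)=177650 f(21,5)=149226 f(21,7)=95931 f(21,9)=48279 f(21,11)=19019 f(21,13)=5775 f(21,15)=1309 f(21,17)=209 f(21,19)=21 f(21,21)=1
t=22: f(22,0)=208012 f(22,2)=326876 f(22,4)=326876 f(22,6)=245157 f(22,8)=144210 f(22,10)=67298 f(22,12)=24794 f(22,14)=7084 f(22,16)=1518 f(22,18)=230 f(22,20)=22 f(22,22)=1
t=23: f(23,-1)=208012 f(23,1)=534888 f(23,3)=653752 f(23,5)=572033 f(23,7)=389367 f(23,9)=211508 f(23,11)=92092 f(23,13)=31878 f(23,15)=8602 f(23,17)=1748 f(23,19)=252 f(23,21)=23 f(23,23)=1
Σ_s f(23,s) = 2704156
P = 2704156/8388608 = 676039/2097152

Answer: 676039/2097152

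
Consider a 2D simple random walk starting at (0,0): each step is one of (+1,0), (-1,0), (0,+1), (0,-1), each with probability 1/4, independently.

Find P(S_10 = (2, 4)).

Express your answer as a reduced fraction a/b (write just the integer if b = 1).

Answer: 4725/524288

Derivation:
Let h be the number of horizontal steps (so 10-h are vertical). To end at (2,4) need (h+2)/2 right-steps and ((10-h)+4)/2 up-steps.
Sum over h with 2 ≤ h ≤ 6, h ≡ 0 (mod 2), 10-h ≡ 0 (mod 2):
h=2: C(10,2)·C(2,2)·C(8,6) = 45·1·28 = 1260
h=4: C(10,4)·C(4,3)·C(6,5) = 210·4·6 = 5040
h=6: C(10,6)·C(6,4)·C(4,4) = 210·15·1 = 3150
Total favorable: 9450
Total paths: 4^10 = 1048576
P = 9450/1048576 = 4725/524288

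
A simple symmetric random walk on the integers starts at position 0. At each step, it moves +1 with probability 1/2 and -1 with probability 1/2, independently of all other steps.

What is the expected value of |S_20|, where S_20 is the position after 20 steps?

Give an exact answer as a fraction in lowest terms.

Answer: 230945/65536

Derivation:
S_20 takes values m ≡ 0 (mod 2) with |m| ≤ 20; P(S_20=m) = C(20,(20+m)/2)/2^20.
Total paths: 2^20 = 1048576
Distribution: P(S=-20)=1/1048576, P(S=-18)=20/1048576, P(S=-16)=190/1048576, P(S=-14)=1140/1048576, P(S=-12)=4845/1048576, P(S=-10)=15504/1048576, P(S=-8)=38760/1048576, P(S=-6)=77520/1048576, P(S=-4)=125970/1048576, P(S=-2)=167960/1048576, P(S=0)=184756/1048576, P(S=2)=167960/1048576, P(S=4)=125970/1048576, P(S=6)=77520/1048576, P(S=8)=38760/1048576, P(S=10)=15504/1048576, P(S=12)=4845/1048576, P(S=14)=1140/1048576, P(S=16)=190/1048576, P(S=18)=20/1048576, P(S=20)=1/1048576
E[|S_20|] = Σ_m |m|·P(S_20=m) = 3695120/1048576 = 230945/65536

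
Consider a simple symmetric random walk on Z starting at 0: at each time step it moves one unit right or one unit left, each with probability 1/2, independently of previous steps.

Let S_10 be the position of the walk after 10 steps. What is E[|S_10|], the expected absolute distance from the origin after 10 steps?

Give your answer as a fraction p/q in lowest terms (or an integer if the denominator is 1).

S_10 takes values m ≡ 0 (mod 2) with |m| ≤ 10; P(S_10=m) = C(10,(10+m)/2)/2^10.
Total paths: 2^10 = 1024
Distribution: P(S=-10)=1/1024, P(S=-8)=10/1024, P(S=-6)=45/1024, P(S=-4)=120/1024, P(S=-2)=210/1024, P(S=0)=252/1024, P(S=2)=210/1024, P(S=4)=120/1024, P(S=6)=45/1024, P(S=8)=10/1024, P(S=10)=1/1024
E[|S_10|] = Σ_m |m|·P(S_10=m) = 2520/1024 = 315/128

Answer: 315/128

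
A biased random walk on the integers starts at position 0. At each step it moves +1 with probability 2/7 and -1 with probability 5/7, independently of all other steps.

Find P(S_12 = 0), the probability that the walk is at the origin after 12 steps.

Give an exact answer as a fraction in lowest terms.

Answer: 132000000/1977326743

Derivation:
To be at 0 after 12 steps: need exactly 6 steps of +1 and 6 of -1.
Number of such sequences: C(12,6) = 924
Each has probability (2/7)^6 · (5/7)^6 = 1000000/13841287201
P = 924 · 1000000/13841287201 = 132000000/1977326743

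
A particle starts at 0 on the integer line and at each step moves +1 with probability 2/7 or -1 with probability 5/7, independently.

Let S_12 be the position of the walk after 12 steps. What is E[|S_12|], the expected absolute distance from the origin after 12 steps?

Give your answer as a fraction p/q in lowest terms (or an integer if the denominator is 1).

Answer: 10469016036/1977326743

Derivation:
S_12 takes values m ≡ 0 (mod 2) with |m| ≤ 12; P(S_12=m) = C(12,(12+m)/2) · (2/7)^((12+m)/2) · (5/7)^((12-m)/2).
Distribution: P(S=-12)=244140625/13841287201, P(S=-10)=1171875000/13841287201, P(S=-8)=2578125000/13841287201, P(S=-6)=3437500000/13841287201, P(S=-4)=3093750000/13841287201, P(S=-2)=1980000000/13841287201, P(S=0)=132000000/1977326743, P(S=2)=316800000/13841287201, P(S=4)=79200000/13841287201, P(S=6)=14080000/13841287201, P(S=8)=1689600/13841287201, P(S=10)=122880/13841287201, P(S=12)=4096/13841287201
E[|S_12|] = Σ_m |m|·P(S_12=m) = 10469016036/1977326743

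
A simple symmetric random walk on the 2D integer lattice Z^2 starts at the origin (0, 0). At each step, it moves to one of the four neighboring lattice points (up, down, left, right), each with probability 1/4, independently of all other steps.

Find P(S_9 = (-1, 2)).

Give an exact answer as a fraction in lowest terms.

Let h be the number of horizontal steps (so 9-h are vertical). To end at (-1,2) need (h-1)/2 right-steps and ((9-h)+2)/2 up-steps.
Sum over h with 1 ≤ h ≤ 7, h ≡ 1 (mod 2), 9-h ≡ 0 (mod 2):
h=1: C(9,1)·C(1,0)·C(8,5) = 9·1·56 = 504
h=3: C(9,3)·C(3,1)·C(6,4) = 84·3·15 = 3780
h=5: C(9,5)·C(5,2)·C(4,3) = 126·10·4 = 5040
h=7: C(9,7)·C(7,3)·C(2,2) = 36·35·1 = 1260
Total favorable: 10584
Total paths: 4^9 = 262144
P = 10584/262144 = 1323/32768

Answer: 1323/32768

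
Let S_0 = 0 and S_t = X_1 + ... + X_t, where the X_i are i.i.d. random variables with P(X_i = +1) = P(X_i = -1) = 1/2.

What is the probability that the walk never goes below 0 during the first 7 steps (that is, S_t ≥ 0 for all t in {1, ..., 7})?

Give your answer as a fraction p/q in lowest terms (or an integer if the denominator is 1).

Answer: 35/128

Derivation:
Let f(t,s) = #length-t paths at position s with S_1..S_t all ≥ 0.
f(t,s) = f(t-1,s-1) + f(t-1,s+1) for s ≥ 0; f(t,s) = 0 for s < 0.
t=0: f(0,0)=1
t=1: f(1,1)=1
t=2: f(2,0)=1 f(2,2)=1
t=3: f(3,1)=2 f(3,3)=1
t=4: f(4,0)=2 f(4,2)=3 f(4,4)=1
t=5: f(5,1)=5 f(5,3)=4 f(5,5)=1
t=6: f(6,0)=5 f(6,2)=9 f(6,4)=5 f(6,6)=1
t=7: f(7,1)=14 f(7,3)=14 f(7,5)=6 f(7,7)=1
Σ_s f(7,s) = 35
P = 35/128 = 35/128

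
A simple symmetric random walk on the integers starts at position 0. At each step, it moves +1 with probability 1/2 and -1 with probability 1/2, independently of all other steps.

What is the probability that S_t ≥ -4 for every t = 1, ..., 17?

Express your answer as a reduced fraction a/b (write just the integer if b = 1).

Answer: 24973/32768

Derivation:
Let f(t,s) = #length-t paths at position s with S_1..S_t all ≥ -4.
f(t,s) = f(t-1,s-1) + f(t-1,s+1) for s ≥ -4; f(t,s) = 0 for s < -4.
t=0: f(0,0)=1
t=1: f(1,-1)=1 f(1,1)=1
t=2: f(2,-2)=1 f(2,0)=2 f(2,2)=1
t=3: f(3,-3)=1 f(3,-1)=3 f(3,1)=3 f(3,3)=1
t=4: f(4,-4)=1 f(4,-2)=4 f(4,0)=6 f(4,2)=4 f(4,4)=1
t=5: f(5,-3)=5 f(5,-1)=10 f(5,1)=10 f(5,3)=5 f(5,5)=1
t=6: f(6,-4)=5 f(6,-2)=15 f(6,0)=20 f(6,2)=15 f(6,4)=6 f(6,6)=1
t=7: f(7,-3)=20 f(7,-1)=35 f(7,1)=35 f(7,3)=21 f(7,5)=7 f(7,7)=1
t=8: f(8,-4)=20 f(8,-2)=55 f(8,0)=70 f(8,2)=56 f(8,4)=28 f(8,6)=8 f(8,8)=1
t=9: f(9,-3)=75 f(9,-1)=125 f(9,1)=126 f(9,3)=84 f(9,5)=36 f(9,7)=9 f(9,9)=1
t=10: f(10,-4)=75 f(10,-2)=200 f(10,0)=251 f(10,2)=210 f(10,4)=120 f(10,6)=45 f(10,8)=10 f(10,10)=1
t=11: f(11,-3)=275 f(11,-1)=451 f(11,1)=461 f(11,3)=330 f(11,5)=165 f(11,7)=55 f(11,9)=11 f(11,11)=1
t=12: f(12,-4)=275 f(12,-2)=726 f(12,0)=912 f(12,2)=791 f(12,4)=495 f(12,6)=220 f(12,8)=66 f(12,10)=12 f(12,12)=1
t=13: f(13,-3)=1001 f(13,-1)=1638 f(13,1)=1703 f(13,3)=1286 f(13,5)=715 f(13,7)=286 f(13,9)=78 f(13,11)=13 f(13,13)=1
t=14: f(14,-4)=1001 f(14,-2)=2639 f(14,0)=3341 f(14,2)=2989 f(14,4)=2001 f(14,6)=1001 f(14,8)=364 f(14,10)=91 f(14,12)=14 f(14,14)=1
t=15: f(15,-3)=3640 f(15,-1)=5980 f(15,1)=6330 f(15,3)=4990 f(15,5)=3002 f(15,7)=1365 f(15,9)=455 f(15,11)=105 f(15,13)=15 f(15,15)=1
t=16: f(16,-4)=3640 f(16,-2)=9620 f(16,0)=12310 f(16,2)=11320 f(16,4)=7992 f(16,6)=4367 f(16,8)=1820 f(16,10)=560 f(16,12)=120 f(16,14)=16 f(16,16)=1
t=17: f(17,-3)=13260 f(17,-1)=21930 f(17,1)=23630 f(17,3)=19312 f(17,5)=12359 f(17,7)=6187 f(17,9)=2380 f(17,11)=680 f(17,13)=136 f(17,15)=17 f(17,17)=1
Σ_s f(17,s) = 99892
P = 99892/131072 = 24973/32768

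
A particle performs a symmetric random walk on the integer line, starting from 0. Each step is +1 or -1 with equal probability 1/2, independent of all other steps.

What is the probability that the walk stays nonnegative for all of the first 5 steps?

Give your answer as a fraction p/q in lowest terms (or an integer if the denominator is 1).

Answer: 5/16

Derivation:
Let f(t,s) = #length-t paths at position s with S_1..S_t all ≥ 0.
f(t,s) = f(t-1,s-1) + f(t-1,s+1) for s ≥ 0; f(t,s) = 0 for s < 0.
t=0: f(0,0)=1
t=1: f(1,1)=1
t=2: f(2,0)=1 f(2,2)=1
t=3: f(3,1)=2 f(3,3)=1
t=4: f(4,0)=2 f(4,2)=3 f(4,4)=1
t=5: f(5,1)=5 f(5,3)=4 f(5,5)=1
Σ_s f(5,s) = 10
P = 10/32 = 5/16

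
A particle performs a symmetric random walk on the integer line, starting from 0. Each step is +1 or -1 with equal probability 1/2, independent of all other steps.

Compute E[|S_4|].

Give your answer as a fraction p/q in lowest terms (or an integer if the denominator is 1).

Answer: 3/2

Derivation:
S_4 takes values m ≡ 0 (mod 2) with |m| ≤ 4; P(S_4=m) = C(4,(4+m)/2)/2^4.
Total paths: 2^4 = 16
Distribution: P(S=-4)=1/16, P(S=-2)=4/16, P(S=0)=6/16, P(S=2)=4/16, P(S=4)=1/16
E[|S_4|] = Σ_m |m|·P(S_4=m) = 24/16 = 3/2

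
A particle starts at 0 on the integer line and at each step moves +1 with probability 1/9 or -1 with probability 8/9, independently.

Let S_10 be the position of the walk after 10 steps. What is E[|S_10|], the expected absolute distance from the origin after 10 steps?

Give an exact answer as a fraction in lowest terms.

Answer: 27123402250/3486784401

Derivation:
S_10 takes values m ≡ 0 (mod 2) with |m| ≤ 10; P(S_10=m) = C(10,(10+m)/2) · (1/9)^((10+m)/2) · (8/9)^((10-m)/2).
Distribution: P(S=-10)=1073741824/3486784401, P(S=-8)=1342177280/3486784401, P(S=-6)=83886080/387420489, P(S=-4)=83886080/1162261467, P(S=-2)=18350080/1162261467, P(S=0)=917504/387420489, P(S=2)=286720/1162261467, P(S=4)=20480/1162261467, P(S=6)=320/387420489, P(S=8)=80/3486784401, P(S=10)=1/3486784401
E[|S_10|] = Σ_m |m|·P(S_10=m) = 27123402250/3486784401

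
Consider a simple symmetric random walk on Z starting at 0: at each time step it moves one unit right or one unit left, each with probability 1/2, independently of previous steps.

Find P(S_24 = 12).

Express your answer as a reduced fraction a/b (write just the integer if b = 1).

Answer: 33649/4194304

Derivation:
To reach position 12 after 24 steps: need 18 steps of +1 and 6 of -1.
Favorable paths: C(24,18) = 134596
Total paths: 2^24 = 16777216
P = 134596/16777216 = 33649/4194304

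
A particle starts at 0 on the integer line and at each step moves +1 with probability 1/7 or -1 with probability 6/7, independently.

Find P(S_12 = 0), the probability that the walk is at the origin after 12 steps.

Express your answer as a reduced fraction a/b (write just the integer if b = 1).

Answer: 6158592/1977326743

Derivation:
To be at 0 after 12 steps: need exactly 6 steps of +1 and 6 of -1.
Number of such sequences: C(12,6) = 924
Each has probability (1/7)^6 · (6/7)^6 = 46656/13841287201
P = 924 · 46656/13841287201 = 6158592/1977326743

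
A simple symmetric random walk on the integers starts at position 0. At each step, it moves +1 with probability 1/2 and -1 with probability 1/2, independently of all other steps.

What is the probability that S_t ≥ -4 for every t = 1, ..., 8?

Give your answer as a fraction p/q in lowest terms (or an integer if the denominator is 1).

Let f(t,s) = #length-t paths at position s with S_1..S_t all ≥ -4.
f(t,s) = f(t-1,s-1) + f(t-1,s+1) for s ≥ -4; f(t,s) = 0 for s < -4.
t=0: f(0,0)=1
t=1: f(1,-1)=1 f(1,1)=1
t=2: f(2,-2)=1 f(2,0)=2 f(2,2)=1
t=3: f(3,-3)=1 f(3,-1)=3 f(3,1)=3 f(3,3)=1
t=4: f(4,-4)=1 f(4,-2)=4 f(4,0)=6 f(4,2)=4 f(4,4)=1
t=5: f(5,-3)=5 f(5,-1)=10 f(5,1)=10 f(5,3)=5 f(5,5)=1
t=6: f(6,-4)=5 f(6,-2)=15 f(6,0)=20 f(6,2)=15 f(6,4)=6 f(6,6)=1
t=7: f(7,-3)=20 f(7,-1)=35 f(7,1)=35 f(7,3)=21 f(7,5)=7 f(7,7)=1
t=8: f(8,-4)=20 f(8,-2)=55 f(8,0)=70 f(8,2)=56 f(8,4)=28 f(8,6)=8 f(8,8)=1
Σ_s f(8,s) = 238
P = 238/256 = 119/128

Answer: 119/128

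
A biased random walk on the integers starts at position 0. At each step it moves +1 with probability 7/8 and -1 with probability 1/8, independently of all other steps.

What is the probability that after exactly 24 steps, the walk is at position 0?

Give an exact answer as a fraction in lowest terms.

Answer: 9357249958076839/1180591620717411303424

Derivation:
To be at 0 after 24 steps: need exactly 12 steps of +1 and 12 of -1.
Number of such sequences: C(24,12) = 2704156
Each has probability (7/8)^12 · (1/8)^12 = 13841287201/4722366482869645213696
P = 2704156 · 13841287201/4722366482869645213696 = 9357249958076839/1180591620717411303424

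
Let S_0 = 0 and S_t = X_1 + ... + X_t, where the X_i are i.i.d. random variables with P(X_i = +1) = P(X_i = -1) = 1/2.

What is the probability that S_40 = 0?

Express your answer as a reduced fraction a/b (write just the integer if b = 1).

Answer: 34461632205/274877906944

Derivation:
To return to 0 after 40 steps: need exactly 20 steps of +1 and 20 of -1.
Favorable paths: C(40,20) = 137846528820
Total paths: 2^40 = 1099511627776
P = 137846528820/1099511627776 = 34461632205/274877906944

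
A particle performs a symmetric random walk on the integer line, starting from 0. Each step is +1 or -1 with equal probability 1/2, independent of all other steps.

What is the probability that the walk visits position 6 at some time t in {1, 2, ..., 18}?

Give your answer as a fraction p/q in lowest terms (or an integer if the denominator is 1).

Count via complement. Let g(t,s) = #length-t paths at position s with S_1..S_t all ≠ 6.
g(t,s) = g(t-1,s-1) + g(t-1,s+1) for s ≠ 6; g(t,6) = 0.
t=0: g(0,0)=1
t=1: g(1,-1)=1 g(1,1)=1
t=2: g(2,-2)=1 g(2,0)=2 g(2,2)=1
t=3: g(3,-3)=1 g(3,-1)=3 g(3,1)=3 g(3,3)=1
t=4: g(4,-4)=1 g(4,-2)=4 g(4,0)=6 g(4,2)=4 g(4,4)=1
t=5: g(5,-5)=1 g(5,-3)=5 g(5,-1)=10 g(5,1)=10 g(5,3)=5 g(5,5)=1
t=6: g(6,-6)=1 g(6,-4)=6 g(6,-2)=15 g(6,0)=20 g(6,2)=15 g(6,4)=6
t=7: g(7,-7)=1 g(7,-5)=7 g(7,-3)=21 g(7,-1)=35 g(7,1)=35 g(7,3)=21 g(7,5)=6
t=8: g(8,-8)=1 g(8,-6)=8 g(8,-4)=28 g(8,-2)=56 g(8,0)=70 g(8,2)=56 g(8,4)=27
t=9: g(9,-9)=1 g(9,-7)=9 g(9,-5)=36 g(9,-3)=84 g(9,-1)=126 g(9,1)=126 g(9,3)=83 g(9,5)=27
t=10: g(10,-10)=1 g(10,-8)=10 g(10,-6)=45 g(10,-4)=120 g(10,-2)=210 g(10,0)=252 g(10,2)=209 g(10,4)=110
t=11: g(11,-11)=1 g(11,-9)=11 g(11,-7)=55 g(11,-5)=165 g(11,-3)=330 g(11,-1)=462 g(11,1)=461 g(11,3)=319 g(11,5)=110
t=12: g(12,-12)=1 g(12,-10)=12 g(12,-8)=66 g(12,-6)=220 g(12,-4)=495 g(12,-2)=792 g(12,0)=923 g(12,2)=780 g(12,4)=429
t=13: g(13,-13)=1 g(13,-11)=13 g(13,-9)=78 g(13,-7)=286 g(13,-5)=715 g(13,-3)=1287 g(13,-1)=1715 g(13,1)=1703 g(13,3)=1209 g(13,5)=429
t=14: g(14,-14)=1 g(14,-12)=14 g(14,-10)=91 g(14,-8)=364 g(14,-6)=1001 g(14,-4)=2002 g(14,-2)=3002 g(14,0)=3418 g(14,2)=2912 g(14,4)=1638
t=15: g(15,-15)=1 g(15,-13)=15 g(15,-11)=105 g(15,-9)=455 g(15,-7)=1365 g(15,-5)=3003 g(15,-3)=5004 g(15,-1)=6420 g(15,1)=6330 g(15,3)=4550 g(15,5)=1638
t=16: g(16,-16)=1 g(16,-14)=16 g(16,-12)=120 g(16,-10)=560 g(16,-8)=1820 g(16,-6)=4368 g(16,-4)=8007 g(16,-2)=11424 g(16,0)=12750 g(16,2)=10880 g(16,4)=6188
t=17: g(17,-17)=1 g(17,-15)=17 g(17,-13)=136 g(17,-11)=680 g(17,-9)=2380 g(17,-7)=6188 g(17,-5)=12375 g(17,-3)=19431 g(17,-1)=24174 g(17,1)=23630 g(17,3)=17068 g(17,5)=6188
t=18: g(18,-18)=1 g(18,-16)=18 g(18,-14)=153 g(18,-12)=816 g(18,-10)=3060 g(18,-8)=8568 g(18,-6)=18563 g(18,-4)=31806 g(18,-2)=43605 g(18,0)=47804 g(18,2)=40698 g(18,4)=23256
Paths never hitting 6: Σ_s g(18,s) = 218348
Paths hitting 6: 2^18 - 218348 = 43796
P = 43796/262144 = 10949/65536

Answer: 10949/65536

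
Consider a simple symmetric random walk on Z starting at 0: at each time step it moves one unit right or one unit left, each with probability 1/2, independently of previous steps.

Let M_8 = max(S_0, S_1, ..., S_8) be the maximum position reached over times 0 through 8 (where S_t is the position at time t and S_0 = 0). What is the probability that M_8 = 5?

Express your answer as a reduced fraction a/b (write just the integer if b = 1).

Answer: 1/32

Derivation:
Let M_8 = max(S_0,...,S_8). Use the reflection principle: for j ≥ 1, #{paths with M_8 ≥ j} = #{S_8 ≥ j} + #{S_8 ≥ j+1}.
By reflection, #{M_8 ≥ 5} = #{S_8 ≥ 5} + #{S_8 ≥ 6} = 9 + 9 = 18.
#{M_8 ≥ 6} = #{S_8 ≥ 6} + #{S_8 ≥ 7} = 9 + 1 = 10.
#{M_8 = 5} = 18 - 10 = 8.
P(M_8 = 5) = 8/256 = 1/32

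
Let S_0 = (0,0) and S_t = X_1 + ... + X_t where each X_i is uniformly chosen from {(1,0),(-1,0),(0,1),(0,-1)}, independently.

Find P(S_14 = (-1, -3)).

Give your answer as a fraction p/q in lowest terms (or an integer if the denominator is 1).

Answer: 3006003/134217728

Derivation:
Let h be the number of horizontal steps (so 14-h are vertical). To end at (-1,-3) need (h-1)/2 right-steps and ((14-h)-3)/2 up-steps.
Sum over h with 1 ≤ h ≤ 11, h ≡ 1 (mod 2), 14-h ≡ 1 (mod 2):
h=1: C(14,1)·C(1,0)·C(13,5) = 14·1·1287 = 18018
h=3: C(14,3)·C(3,1)·C(11,4) = 364·3·330 = 360360
h=5: C(14,5)·C(5,2)·C(9,3) = 2002·10·84 = 1681680
h=7: C(14,7)·C(7,3)·C(7,2) = 3432·35·21 = 2522520
h=9: C(14,9)·C(9,4)·C(5,1) = 2002·126·5 = 1261260
h=11: C(14,11)·C(11,5)·C(3,0) = 364·462·1 = 168168
Total favorable: 6012006
Total paths: 4^14 = 268435456
P = 6012006/268435456 = 3006003/134217728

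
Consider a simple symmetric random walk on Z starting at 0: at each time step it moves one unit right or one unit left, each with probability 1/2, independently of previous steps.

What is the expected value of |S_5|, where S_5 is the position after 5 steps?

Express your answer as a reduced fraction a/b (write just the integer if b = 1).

Answer: 15/8

Derivation:
S_5 takes values m ≡ 1 (mod 2) with |m| ≤ 5; P(S_5=m) = C(5,(5+m)/2)/2^5.
Total paths: 2^5 = 32
Distribution: P(S=-5)=1/32, P(S=-3)=5/32, P(S=-1)=10/32, P(S=1)=10/32, P(S=3)=5/32, P(S=5)=1/32
E[|S_5|] = Σ_m |m|·P(S_5=m) = 60/32 = 15/8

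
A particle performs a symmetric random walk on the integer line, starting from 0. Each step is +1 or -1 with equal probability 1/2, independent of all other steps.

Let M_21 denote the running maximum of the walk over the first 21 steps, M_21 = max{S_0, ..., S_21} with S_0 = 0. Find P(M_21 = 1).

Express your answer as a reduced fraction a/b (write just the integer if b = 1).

Let M_21 = max(S_0,...,S_21). Use the reflection principle: for j ≥ 1, #{paths with M_21 ≥ j} = #{S_21 ≥ j} + #{S_21 ≥ j+1}.
By reflection, #{M_21 ≥ 1} = #{S_21 ≥ 1} + #{S_21 ≥ 2} = 1048576 + 695860 = 1744436.
#{M_21 ≥ 2} = #{S_21 ≥ 2} + #{S_21 ≥ 3} = 695860 + 695860 = 1391720.
#{M_21 = 1} = 1744436 - 1391720 = 352716.
P(M_21 = 1) = 352716/2097152 = 88179/524288

Answer: 88179/524288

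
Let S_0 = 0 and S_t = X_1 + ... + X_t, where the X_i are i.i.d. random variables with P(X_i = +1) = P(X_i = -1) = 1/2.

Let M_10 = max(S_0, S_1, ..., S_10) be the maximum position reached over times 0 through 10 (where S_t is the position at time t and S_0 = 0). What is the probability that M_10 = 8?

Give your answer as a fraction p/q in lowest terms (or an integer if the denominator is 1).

Answer: 5/512

Derivation:
Let M_10 = max(S_0,...,S_10). Use the reflection principle: for j ≥ 1, #{paths with M_10 ≥ j} = #{S_10 ≥ j} + #{S_10 ≥ j+1}.
By reflection, #{M_10 ≥ 8} = #{S_10 ≥ 8} + #{S_10 ≥ 9} = 11 + 1 = 12.
#{M_10 ≥ 9} = #{S_10 ≥ 9} + #{S_10 ≥ 10} = 1 + 1 = 2.
#{M_10 = 8} = 12 - 2 = 10.
P(M_10 = 8) = 10/1024 = 5/512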